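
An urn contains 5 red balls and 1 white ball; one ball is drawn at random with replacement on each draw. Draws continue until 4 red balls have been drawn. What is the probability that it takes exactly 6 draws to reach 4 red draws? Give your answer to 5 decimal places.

Y = trial on which the fourth success occurs; negative binomial, r=4, p=0.833333.
P(Y=6) = C(5,3) · p^4 · (1−p)^2
= 10 · 0.48225 · 0.027778 = 0.1339592

0.13396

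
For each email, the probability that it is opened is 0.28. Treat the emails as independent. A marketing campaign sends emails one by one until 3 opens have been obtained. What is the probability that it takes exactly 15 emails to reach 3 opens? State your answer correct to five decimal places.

Y = trial on which the third success occurs; negative binomial, r=3, p=0.28.
P(Y=15) = C(14,2) · p^3 · (1−p)^12
= 91 · 0.021952 · 0.019408 = 0.0387709

0.03877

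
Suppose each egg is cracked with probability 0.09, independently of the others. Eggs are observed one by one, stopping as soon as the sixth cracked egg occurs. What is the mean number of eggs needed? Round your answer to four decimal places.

66.6667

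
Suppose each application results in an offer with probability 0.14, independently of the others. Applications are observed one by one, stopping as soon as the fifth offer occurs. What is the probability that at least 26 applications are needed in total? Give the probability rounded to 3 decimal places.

0.733

Needing more than 25 applications ⇔ fewer than 5 successes in the first 25. With X ~ Binomial(25, 0.14), P(Y > 25) = P(X ≤ 4).
  k=0: C(25,0)·0.14^0·0.86^25 = 0.02304
  k=1: C(25,1)·0.14^1·0.86^24 = 0.09376
  k=2: C(25,2)·0.14^2·0.86^23 = 0.18316
  k=3: C(25,3)·0.14^3·0.86^22 = 0.22860
  k=4: C(25,4)·0.14^4·0.86^21 = 0.20468
P(X ≤ 4) = 0.73324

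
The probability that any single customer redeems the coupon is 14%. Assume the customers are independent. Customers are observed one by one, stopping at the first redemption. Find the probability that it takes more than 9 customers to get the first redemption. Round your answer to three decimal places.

0.257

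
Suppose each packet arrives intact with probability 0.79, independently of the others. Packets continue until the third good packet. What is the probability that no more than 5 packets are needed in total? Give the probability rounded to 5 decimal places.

Finishing within 5 packets ⇔ at least 3 successes in the first 5. With X ~ Binomial(5, 0.79), P(Y ≤ 5) = 1 − P(X ≤ 2).
  k=0: C(5,0)·0.79^0·0.21^5 = 0.0004084
  k=1: C(5,1)·0.79^1·0.21^4 = 0.0076820
  k=2: C(5,2)·0.79^2·0.21^3 = 0.0577979
1 − 0.0658883 = 0.9341117

0.93411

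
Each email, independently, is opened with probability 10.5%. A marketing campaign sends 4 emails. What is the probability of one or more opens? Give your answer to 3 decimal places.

P(at least one) = 1 − P(none) = 1 − (1 − 0.105)^4
= 1 − 0.64164 = 0.35836

0.358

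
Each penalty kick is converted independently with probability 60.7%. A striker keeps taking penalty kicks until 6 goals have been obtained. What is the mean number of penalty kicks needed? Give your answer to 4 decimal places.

9.8847

Y = total penalty kicks until the sixth success; negative binomial with r=6, p=0.607.
E[Y] = r / p = 6 / 0.607 = 9.884679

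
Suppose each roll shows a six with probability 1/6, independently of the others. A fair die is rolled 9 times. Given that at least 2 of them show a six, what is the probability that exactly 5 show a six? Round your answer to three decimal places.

0.017

X ~ Binomial(9, 0.166667). Want P(X=5 | X≥2) = P(X=5) / P(X≥2).
P(X=5) = C(9,5)·0.166667^5·0.833333^4 = 0.00781
P(X≥2) = 1 − 0.19381 − 0.34885 = 0.45734
Ratio = 0.00781 / 0.45734 = 0.01709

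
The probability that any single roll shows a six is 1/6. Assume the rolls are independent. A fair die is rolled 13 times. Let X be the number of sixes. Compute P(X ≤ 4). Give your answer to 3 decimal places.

0.949

X ~ Binomial(13, 0.166667); P(X ≤ 4) = Σ C(13,k) p^k (1−p)^(13−k) over k:
  k=0: C(13,0)·0.166667^0·0.833333^13 = 0.09346
  k=1: C(13,1)·0.166667^1·0.833333^12 = 0.24301
  k=2: C(13,2)·0.166667^2·0.833333^11 = 0.29161
  k=3: C(13,3)·0.166667^3·0.833333^10 = 0.21385
  k=4: C(13,4)·0.166667^4·0.833333^9 = 0.10692
Total = 0.94885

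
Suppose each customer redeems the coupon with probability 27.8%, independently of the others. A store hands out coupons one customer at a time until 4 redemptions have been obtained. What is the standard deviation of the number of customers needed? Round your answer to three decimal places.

Y = total customers until the fourth success; negative binomial with r=4, p=0.278.
SD(Y) = √[r(1−p)/p²] = √(37.36867) = 6.11299

6.113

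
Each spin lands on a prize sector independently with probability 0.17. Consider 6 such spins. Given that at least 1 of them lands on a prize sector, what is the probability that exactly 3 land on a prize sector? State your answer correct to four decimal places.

X ~ Binomial(6, 0.17). Want P(X=3 | X≥1) = P(X=3) / P(X≥1).
P(X=3) = C(6,3)·0.17^3·0.83^3 = 0.056184
P(X≥1) = 1 − 0.326940 = 0.673060
Ratio = 0.056184 / 0.673060 = 0.083475

0.0835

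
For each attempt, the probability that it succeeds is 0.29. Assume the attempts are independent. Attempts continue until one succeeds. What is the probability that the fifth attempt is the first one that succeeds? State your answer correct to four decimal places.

0.0737

Geometric (trials to first success), p = 0.29.
P(Y = 5) = (1−p)^4 · p = 0.25412 · 0.29 = 0.073694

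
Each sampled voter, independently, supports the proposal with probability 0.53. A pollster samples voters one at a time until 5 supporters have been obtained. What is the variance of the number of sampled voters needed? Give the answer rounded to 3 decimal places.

Y = total sampled voters until the fifth success; negative binomial with r=5, p=0.53.
Var(Y) = r(1−p)/p² = 5·0.47 / 0.53² = 8.36597

8.366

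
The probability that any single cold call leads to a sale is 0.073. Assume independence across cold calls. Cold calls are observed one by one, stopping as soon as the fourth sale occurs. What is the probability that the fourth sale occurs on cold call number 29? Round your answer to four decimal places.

0.0140

Y = trial on which the fourth success occurs; negative binomial, r=4, p=0.073.
P(Y=29) = C(28,3) · p^4 · (1−p)^25
= 3276 · 2.8398e-05 · 0.15031 = 0.013984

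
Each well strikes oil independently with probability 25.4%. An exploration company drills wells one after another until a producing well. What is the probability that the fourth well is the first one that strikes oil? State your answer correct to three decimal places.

Geometric (trials to first success), p = 0.254.
P(Y = 4) = (1−p)^3 · p = 0.41516 · 0.254 = 0.10545

0.105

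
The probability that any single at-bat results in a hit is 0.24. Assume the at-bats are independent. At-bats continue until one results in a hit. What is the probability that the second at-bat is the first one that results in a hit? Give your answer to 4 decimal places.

0.1824

Geometric (trials to first success), p = 0.24.
P(Y = 2) = (1−p)^1 · p = 0.76 · 0.24 = 0.182400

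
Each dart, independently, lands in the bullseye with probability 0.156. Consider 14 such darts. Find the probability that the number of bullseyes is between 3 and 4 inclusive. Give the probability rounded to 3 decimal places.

X ~ Binomial(14, 0.156); P(3 ≤ X ≤ 4) = Σ C(14,k) p^k (1−p)^(14−k) over k:
  k=3: C(14,3)·0.156^3·0.844^11 = 0.21392
  k=4: C(14,4)·0.156^4·0.844^10 = 0.10873
Total = 0.32265

0.323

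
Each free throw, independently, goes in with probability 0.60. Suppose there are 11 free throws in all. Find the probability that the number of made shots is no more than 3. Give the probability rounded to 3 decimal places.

X ~ Binomial(11, 0.60); P(X ≤ 3) = Σ C(11,k) p^k (1−p)^(11−k) over k:
  k=0: C(11,0)·0.60^0·0.40^11 = 0.00004
  k=1: C(11,1)·0.60^1·0.40^10 = 0.00069
  k=2: C(11,2)·0.60^2·0.40^9 = 0.00519
  k=3: C(11,3)·0.60^3·0.40^8 = 0.02336
Total = 0.02928

0.029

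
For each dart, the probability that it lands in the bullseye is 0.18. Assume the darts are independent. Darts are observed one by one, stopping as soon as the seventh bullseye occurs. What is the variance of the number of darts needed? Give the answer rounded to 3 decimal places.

177.160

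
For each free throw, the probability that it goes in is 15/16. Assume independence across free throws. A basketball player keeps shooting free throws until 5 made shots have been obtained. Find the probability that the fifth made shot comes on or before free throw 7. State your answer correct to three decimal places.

Finishing within 7 free throws ⇔ at least 5 successes in the first 7. With X ~ Binomial(7, 0.9375), P(Y ≤ 7) = 1 − P(X ≤ 4).
  k=0: C(7,0)·0.9375^0·0.0625^7 = 0.00000
  k=1: C(7,1)·0.9375^1·0.0625^6 = 0.00000
  k=2: C(7,2)·0.9375^2·0.0625^5 = 0.00002
  k=3: C(7,3)·0.9375^3·0.0625^4 = 0.00044
  k=4: C(7,4)·0.9375^4·0.0625^3 = 0.00660
1 − 0.00706 = 0.99294

0.993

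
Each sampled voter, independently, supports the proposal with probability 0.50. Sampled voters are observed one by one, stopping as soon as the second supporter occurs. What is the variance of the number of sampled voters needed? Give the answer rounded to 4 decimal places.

Y = total sampled voters until the second success; negative binomial with r=2, p=0.50.
Var(Y) = r(1−p)/p² = 2·0.50 / 0.50² = 4.000000

4.0000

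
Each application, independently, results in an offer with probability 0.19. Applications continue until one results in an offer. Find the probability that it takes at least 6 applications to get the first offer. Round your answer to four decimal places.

0.3487

Y = number of applications to the first success; geometric, p = 0.19.
P(Y > 5) = P(first 5 all fail) = (1−p)^5 = 0.348678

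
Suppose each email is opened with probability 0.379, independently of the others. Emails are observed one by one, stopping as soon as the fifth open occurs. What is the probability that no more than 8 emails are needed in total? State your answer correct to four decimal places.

0.1429

Finishing within 8 emails ⇔ at least 5 successes in the first 8. With X ~ Binomial(8, 0.379), P(Y ≤ 8) = 1 − P(X ≤ 4).
  k=0: C(8,0)·0.379^0·0.621^8 = 0.022117
  k=1: C(8,1)·0.379^1·0.621^7 = 0.107987
  k=2: C(8,2)·0.379^2·0.621^6 = 0.230667
  k=3: C(8,3)·0.379^3·0.621^5 = 0.281555
  k=4: C(8,4)·0.379^4·0.621^4 = 0.214794
1 − 0.857120 = 0.142880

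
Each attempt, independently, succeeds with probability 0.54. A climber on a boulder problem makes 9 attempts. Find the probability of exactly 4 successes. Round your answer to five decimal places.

X ~ Binomial(n=9, p=0.54).
P(X=4) = C(9,4) · p^4 · (1−p)^5
= 126 · 0.085031 · 0.020596 = 0.2206657

0.22067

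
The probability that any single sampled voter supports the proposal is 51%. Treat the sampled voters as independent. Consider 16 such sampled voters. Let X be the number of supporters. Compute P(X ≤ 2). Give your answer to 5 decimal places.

X ~ Binomial(16, 0.51); P(X ≤ 2) = Σ C(16,k) p^k (1−p)^(16−k) over k:
  k=0: C(16,0)·0.51^0·0.49^16 = 0.0000110
  k=1: C(16,1)·0.51^1·0.49^15 = 0.0001839
  k=2: C(16,2)·0.51^2·0.49^14 = 0.0014357
Total = 0.0016307

0.00163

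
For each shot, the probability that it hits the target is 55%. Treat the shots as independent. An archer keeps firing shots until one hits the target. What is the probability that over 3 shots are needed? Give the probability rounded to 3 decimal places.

0.091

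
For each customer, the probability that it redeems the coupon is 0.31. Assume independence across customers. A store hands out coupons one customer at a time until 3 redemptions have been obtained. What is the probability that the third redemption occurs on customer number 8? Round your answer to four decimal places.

Y = trial on which the third success occurs; negative binomial, r=3, p=0.31.
P(Y=8) = C(7,2) · p^3 · (1−p)^5
= 21 · 0.029791 · 0.1564 = 0.097848

0.0978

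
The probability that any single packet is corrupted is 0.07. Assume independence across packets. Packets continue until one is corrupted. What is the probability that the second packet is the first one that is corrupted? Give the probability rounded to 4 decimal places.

0.0651

Geometric (trials to first success), p = 0.07.
P(Y = 2) = (1−p)^1 · p = 0.93 · 0.07 = 0.065100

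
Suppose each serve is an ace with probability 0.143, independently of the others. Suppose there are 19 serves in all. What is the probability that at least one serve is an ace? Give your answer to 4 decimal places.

0.9467

P(at least one) = 1 − P(none) = 1 − (1 − 0.143)^19
= 1 − 0.053289 = 0.946711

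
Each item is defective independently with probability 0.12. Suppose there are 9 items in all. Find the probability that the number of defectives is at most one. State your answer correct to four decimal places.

0.7049

X ~ Binomial(9, 0.12); P(X ≤ 1) = Σ C(9,k) p^k (1−p)^(9−k) over k:
  k=0: C(9,0)·0.12^0·0.88^9 = 0.316478
  k=1: C(9,1)·0.12^1·0.88^8 = 0.388405
Total = 0.704884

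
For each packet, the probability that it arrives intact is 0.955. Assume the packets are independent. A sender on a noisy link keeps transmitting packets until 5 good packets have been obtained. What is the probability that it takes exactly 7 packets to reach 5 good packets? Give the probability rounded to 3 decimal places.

0.024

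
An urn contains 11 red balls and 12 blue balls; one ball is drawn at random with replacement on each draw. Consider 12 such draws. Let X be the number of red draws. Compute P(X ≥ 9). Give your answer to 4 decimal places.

X ~ Binomial(12, 0.478261); P(X ≥ 9) = Σ C(12,k) p^k (1−p)^(12−k) over k:
  k=9: C(12,9)·0.478261^9·0.521739^3 = 0.040904
  k=10: C(12,10)·0.478261^10·0.521739^2 = 0.011249
  k=11: C(12,11)·0.478261^11·0.521739^1 = 0.001875
  k=12: C(12,12)·0.478261^12·0.521739^0 = 0.000143
Total = 0.054171

0.0542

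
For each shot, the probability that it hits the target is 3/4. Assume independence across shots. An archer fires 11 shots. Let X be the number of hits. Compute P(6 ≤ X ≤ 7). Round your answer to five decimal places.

X ~ Binomial(11, 0.75); P(6 ≤ X ≤ 7) = Σ C(11,k) p^k (1−p)^(11−k) over k:
  k=6: C(11,6)·0.75^6·0.25^5 = 0.0802989
  k=7: C(11,7)·0.75^7·0.25^4 = 0.1720691
Total = 0.2523680

0.25237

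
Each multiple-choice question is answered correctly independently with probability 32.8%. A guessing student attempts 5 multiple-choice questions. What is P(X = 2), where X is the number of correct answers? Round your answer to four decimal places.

0.3265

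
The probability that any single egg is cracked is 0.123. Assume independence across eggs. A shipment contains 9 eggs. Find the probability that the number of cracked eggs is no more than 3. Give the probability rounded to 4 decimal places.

0.9827

X ~ Binomial(9, 0.123); P(X ≤ 3) = Σ C(9,k) p^k (1−p)^(9−k) over k:
  k=0: C(9,0)·0.123^0·0.877^9 = 0.306900
  k=1: C(9,1)·0.123^1·0.877^8 = 0.387386
  k=2: C(9,2)·0.123^2·0.877^7 = 0.217325
  k=3: C(9,3)·0.123^3·0.877^6 = 0.071120
Total = 0.982731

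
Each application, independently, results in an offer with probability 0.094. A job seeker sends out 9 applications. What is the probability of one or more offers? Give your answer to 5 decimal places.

0.58870

P(at least one) = 1 − P(none) = 1 − (1 − 0.094)^9
= 1 − 0.4112953 = 0.5887047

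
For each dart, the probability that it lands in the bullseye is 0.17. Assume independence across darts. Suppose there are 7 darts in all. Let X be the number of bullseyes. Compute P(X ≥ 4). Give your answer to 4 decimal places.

0.0189

X ~ Binomial(7, 0.17); P(X ≥ 4) = Σ C(7,k) p^k (1−p)^(7−k) over k:
  k=4: C(7,4)·0.17^4·0.83^3 = 0.016715
  k=5: C(7,5)·0.17^5·0.83^2 = 0.002054
  k=6: C(7,6)·0.17^6·0.83^1 = 0.000140
  k=7: C(7,7)·0.17^7·0.83^0 = 0.000004
Total = 0.018913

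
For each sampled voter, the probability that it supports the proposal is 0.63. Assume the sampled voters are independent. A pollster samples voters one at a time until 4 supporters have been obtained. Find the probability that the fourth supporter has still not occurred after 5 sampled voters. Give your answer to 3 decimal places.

Needing more than 5 sampled voters ⇔ fewer than 4 successes in the first 5. With X ~ Binomial(5, 0.63), P(Y > 5) = P(X ≤ 3).
  k=0: C(5,0)·0.63^0·0.37^5 = 0.00693
  k=1: C(5,1)·0.63^1·0.37^4 = 0.05904
  k=2: C(5,2)·0.63^2·0.37^3 = 0.20104
  k=3: C(5,3)·0.63^3·0.37^2 = 0.34231
P(X ≤ 3) = 0.60933

0.609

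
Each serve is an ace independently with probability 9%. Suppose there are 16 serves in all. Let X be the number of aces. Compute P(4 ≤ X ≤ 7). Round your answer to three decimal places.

0.050

X ~ Binomial(16, 0.09); P(4 ≤ X ≤ 7) = Σ C(16,k) p^k (1−p)^(16−k) over k:
  k=4: C(16,4)·0.09^4·0.91^12 = 0.03851
  k=5: C(16,5)·0.09^5·0.91^11 = 0.00914
  k=6: C(16,6)·0.09^6·0.91^10 = 0.00166
  k=7: C(16,7)·0.09^7·0.91^9 = 0.00023
Total = 0.04954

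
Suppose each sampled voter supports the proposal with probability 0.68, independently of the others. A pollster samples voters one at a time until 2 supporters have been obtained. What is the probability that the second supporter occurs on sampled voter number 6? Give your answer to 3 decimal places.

0.024

Y = trial on which the second success occurs; negative binomial, r=2, p=0.68.
P(Y=6) = C(5,1) · p^2 · (1−p)^4
= 5 · 0.4624 · 0.010486 = 0.02424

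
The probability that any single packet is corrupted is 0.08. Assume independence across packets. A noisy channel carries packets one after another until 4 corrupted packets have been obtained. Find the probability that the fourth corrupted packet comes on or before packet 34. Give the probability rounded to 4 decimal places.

0.2875

Finishing within 34 packets ⇔ at least 4 successes in the first 34. With X ~ Binomial(34, 0.08), P(Y ≤ 34) = 1 − P(X ≤ 3).
  k=0: C(34,0)·0.08^0·0.92^34 = 0.058720
  k=1: C(34,1)·0.08^1·0.92^33 = 0.173607
  k=2: C(34,2)·0.08^2·0.92^32 = 0.249088
  k=3: C(34,3)·0.08^3·0.92^31 = 0.231038
1 − 0.712454 = 0.287546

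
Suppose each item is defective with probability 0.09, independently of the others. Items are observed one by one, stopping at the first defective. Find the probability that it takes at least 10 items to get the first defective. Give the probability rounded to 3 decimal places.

0.428

Y = number of items to the first success; geometric, p = 0.09.
P(Y > 9) = P(first 9 all fail) = (1−p)^9 = 0.42793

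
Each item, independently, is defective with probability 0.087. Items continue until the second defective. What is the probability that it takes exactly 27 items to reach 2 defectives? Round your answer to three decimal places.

0.020

Y = trial on which the second success occurs; negative binomial, r=2, p=0.087.
P(Y=27) = C(26,1) · p^2 · (1−p)^25
= 26 · 0.007569 · 0.10275 = 0.02022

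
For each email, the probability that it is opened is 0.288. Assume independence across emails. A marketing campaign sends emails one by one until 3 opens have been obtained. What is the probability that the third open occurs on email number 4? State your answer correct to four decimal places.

0.0510

Y = trial on which the third success occurs; negative binomial, r=3, p=0.288.
P(Y=4) = C(3,2) · p^3 · (1−p)^1
= 3 · 0.023888 · 0.712 = 0.051024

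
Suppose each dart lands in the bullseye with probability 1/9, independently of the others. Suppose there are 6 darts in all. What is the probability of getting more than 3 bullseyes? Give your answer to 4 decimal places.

X ~ Binomial(6, 0.111111); P(X ≥ 4) = Σ C(6,k) p^k (1−p)^(6−k) over k:
  k=4: C(6,4)·0.111111^4·0.888889^2 = 0.001806
  k=5: C(6,5)·0.111111^5·0.888889^1 = 0.000090
  k=6: C(6,6)·0.111111^6·0.888889^0 = 0.000002
Total = 0.001899

0.0019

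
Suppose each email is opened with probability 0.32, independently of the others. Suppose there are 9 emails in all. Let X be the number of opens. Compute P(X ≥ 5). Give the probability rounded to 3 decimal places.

0.125

X ~ Binomial(9, 0.32); P(X ≥ 5) = Σ C(9,k) p^k (1−p)^(9−k) over k:
  k=5: C(9,5)·0.32^5·0.68^4 = 0.09040
  k=6: C(9,6)·0.32^6·0.68^3 = 0.02836
  k=7: C(9,7)·0.32^7·0.68^2 = 0.00572
  k=8: C(9,8)·0.32^8·0.68^1 = 0.00067
  k=9: C(9,9)·0.32^9·0.68^0 = 0.00004
Total = 0.12519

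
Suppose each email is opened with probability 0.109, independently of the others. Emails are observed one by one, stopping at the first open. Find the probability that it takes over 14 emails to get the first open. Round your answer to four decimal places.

0.1987

Y = number of emails to the first success; geometric, p = 0.109.
P(Y > 14) = P(first 14 all fail) = (1−p)^14 = 0.198741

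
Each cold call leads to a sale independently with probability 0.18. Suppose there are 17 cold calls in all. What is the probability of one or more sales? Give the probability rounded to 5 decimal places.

P(at least one) = 1 − P(none) = 1 − (1 − 0.18)^17
= 1 − 0.0342638 = 0.9657362

0.96574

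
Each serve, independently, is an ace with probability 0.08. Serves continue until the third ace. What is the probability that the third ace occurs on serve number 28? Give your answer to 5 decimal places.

0.02235

Y = trial on which the third success occurs; negative binomial, r=3, p=0.08.
P(Y=28) = C(27,2) · p^3 · (1−p)^25
= 351 · 0.000512 · 0.12436 = 0.0223498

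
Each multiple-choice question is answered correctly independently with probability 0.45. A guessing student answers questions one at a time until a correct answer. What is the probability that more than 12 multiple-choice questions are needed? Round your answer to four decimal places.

0.0008

Y = number of multiple-choice questions to the first success; geometric, p = 0.45.
P(Y > 12) = P(first 12 all fail) = (1−p)^12 = 0.000766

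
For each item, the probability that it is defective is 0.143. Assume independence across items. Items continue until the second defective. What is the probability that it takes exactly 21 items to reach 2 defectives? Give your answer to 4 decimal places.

0.0218

Y = trial on which the second success occurs; negative binomial, r=2, p=0.143.
P(Y=21) = C(20,1) · p^2 · (1−p)^19
= 20 · 0.020449 · 0.053289 = 0.021794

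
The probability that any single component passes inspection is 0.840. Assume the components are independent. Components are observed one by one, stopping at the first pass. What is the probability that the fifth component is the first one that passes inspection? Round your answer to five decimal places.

0.00055

Geometric (trials to first success), p = 0.84.
P(Y = 5) = (1−p)^4 · p = 0.00065536 · 0.84 = 0.0005505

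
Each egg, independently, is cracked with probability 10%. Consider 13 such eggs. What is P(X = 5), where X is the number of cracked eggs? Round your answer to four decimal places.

0.0055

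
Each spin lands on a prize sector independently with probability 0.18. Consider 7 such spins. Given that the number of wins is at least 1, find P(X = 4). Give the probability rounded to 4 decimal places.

0.0270

X ~ Binomial(7, 0.18). Want P(X=4 | X≥1) = P(X=4) / P(X≥1).
P(X=4) = C(7,4)·0.18^4·0.82^3 = 0.020258
P(X≥1) = 1 − 0.249285 = 0.750715
Ratio = 0.020258 / 0.750715 = 0.026985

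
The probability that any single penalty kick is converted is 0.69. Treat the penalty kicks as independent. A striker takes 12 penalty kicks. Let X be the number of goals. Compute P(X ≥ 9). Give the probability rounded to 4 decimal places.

0.4619

X ~ Binomial(12, 0.69); P(X ≥ 9) = Σ C(12,k) p^k (1−p)^(12−k) over k:
  k=9: C(12,9)·0.69^9·0.31^3 = 0.232354
  k=10: C(12,10)·0.69^10·0.31^2 = 0.155152
  k=11: C(12,11)·0.69^11·0.31^1 = 0.062789
  k=12: C(12,12)·0.69^12·0.31^0 = 0.011646
Total = 0.461941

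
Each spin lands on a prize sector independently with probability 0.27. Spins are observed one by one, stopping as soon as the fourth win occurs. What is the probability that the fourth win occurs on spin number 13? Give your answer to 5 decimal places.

Y = trial on which the fourth success occurs; negative binomial, r=4, p=0.27.
P(Y=13) = C(12,3) · p^4 · (1−p)^9
= 220 · 0.0053144 · 0.058872 = 0.0688309

0.06883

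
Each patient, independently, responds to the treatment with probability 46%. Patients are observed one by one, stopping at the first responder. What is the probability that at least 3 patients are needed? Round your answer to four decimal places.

0.2916

Y = number of patients to the first success; geometric, p = 0.46.
P(Y > 2) = P(first 2 all fail) = (1−p)^2 = 0.291600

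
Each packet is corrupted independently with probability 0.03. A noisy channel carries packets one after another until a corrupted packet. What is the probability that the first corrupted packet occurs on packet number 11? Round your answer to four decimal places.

Geometric (trials to first success), p = 0.03.
P(Y = 11) = (1−p)^10 · p = 0.73742 · 0.03 = 0.022123

0.0221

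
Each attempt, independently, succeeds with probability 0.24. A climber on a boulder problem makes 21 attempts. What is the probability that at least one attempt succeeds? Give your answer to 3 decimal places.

0.997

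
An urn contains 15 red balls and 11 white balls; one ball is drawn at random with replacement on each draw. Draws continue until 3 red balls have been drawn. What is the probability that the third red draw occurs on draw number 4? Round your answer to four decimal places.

Y = trial on which the third success occurs; negative binomial, r=3, p=0.576923.
P(Y=4) = C(3,2) · p^3 · (1−p)^1
= 3 · 0.19202 · 0.42308 = 0.243722

0.2437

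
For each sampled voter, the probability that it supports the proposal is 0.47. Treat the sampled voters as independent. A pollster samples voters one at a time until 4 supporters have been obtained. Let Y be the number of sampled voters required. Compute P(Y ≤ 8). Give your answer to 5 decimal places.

Finishing within 8 sampled voters ⇔ at least 4 successes in the first 8. With X ~ Binomial(8, 0.47), P(Y ≤ 8) = 1 − P(X ≤ 3).
  k=0: C(8,0)·0.47^0·0.53^8 = 0.0062260
  k=1: C(8,1)·0.47^1·0.53^7 = 0.0441691
  k=2: C(8,2)·0.47^2·0.53^6 = 0.1370910
  k=3: C(8,3)·0.47^3·0.53^5 = 0.2431425
1 − 0.4306287 = 0.5693713

0.56937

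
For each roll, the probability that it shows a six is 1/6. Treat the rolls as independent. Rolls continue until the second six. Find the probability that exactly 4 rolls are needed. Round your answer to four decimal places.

0.0579

Y = trial on which the second success occurs; negative binomial, r=2, p=0.166667.
P(Y=4) = C(3,1) · p^2 · (1−p)^2
= 3 · 0.027778 · 0.69444 = 0.057870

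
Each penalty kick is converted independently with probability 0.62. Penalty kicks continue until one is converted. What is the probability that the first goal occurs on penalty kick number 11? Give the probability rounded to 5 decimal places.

0.00004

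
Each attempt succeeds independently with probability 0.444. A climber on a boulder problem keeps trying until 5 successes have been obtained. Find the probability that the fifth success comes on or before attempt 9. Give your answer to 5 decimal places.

0.36447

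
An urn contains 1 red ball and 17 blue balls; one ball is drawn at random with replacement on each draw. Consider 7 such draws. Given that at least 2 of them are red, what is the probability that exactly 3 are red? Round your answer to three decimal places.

X ~ Binomial(7, 0.055556). Want P(X=3 | X≥2) = P(X=3) / P(X≥2).
P(X=3) = C(7,3)·0.055556^3·0.944444^4 = 0.00477
P(X≥2) = 1 − 0.67025 − 0.27598 = 0.05377
Ratio = 0.00477 / 0.05377 = 0.08880

0.089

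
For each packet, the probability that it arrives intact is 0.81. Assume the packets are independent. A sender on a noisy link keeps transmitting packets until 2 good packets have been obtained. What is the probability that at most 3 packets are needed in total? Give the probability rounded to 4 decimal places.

Finishing within 3 packets ⇔ at least 2 successes in the first 3. With X ~ Binomial(3, 0.81), P(Y ≤ 3) = 1 − P(X ≤ 1).
  k=0: C(3,0)·0.81^0·0.19^3 = 0.006859
  k=1: C(3,1)·0.81^1·0.19^2 = 0.087723
1 − 0.094582 = 0.905418

0.9054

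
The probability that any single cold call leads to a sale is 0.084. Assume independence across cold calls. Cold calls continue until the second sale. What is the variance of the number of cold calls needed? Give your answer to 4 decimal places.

259.6372

Y = total cold calls until the second success; negative binomial with r=2, p=0.084.
Var(Y) = r(1−p)/p² = 2·0.916 / 0.084² = 259.637188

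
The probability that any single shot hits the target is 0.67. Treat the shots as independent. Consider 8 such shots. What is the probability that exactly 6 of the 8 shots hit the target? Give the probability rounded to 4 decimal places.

X ~ Binomial(n=8, p=0.67).
P(X=6) = C(8,6) · p^6 · (1−p)^2
= 28 · 0.090458 · 0.1089 = 0.275826

0.2758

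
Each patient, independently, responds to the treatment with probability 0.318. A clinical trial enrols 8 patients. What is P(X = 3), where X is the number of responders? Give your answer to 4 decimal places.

0.2657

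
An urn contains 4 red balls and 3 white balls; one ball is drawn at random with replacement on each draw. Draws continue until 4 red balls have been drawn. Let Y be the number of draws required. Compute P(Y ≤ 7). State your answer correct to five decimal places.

0.65310

Finishing within 7 draws ⇔ at least 4 successes in the first 7. With X ~ Binomial(7, 0.571429), P(Y ≤ 7) = 1 − P(X ≤ 3).
  k=0: C(7,0)·0.571429^0·0.428571^7 = 0.0026556
  k=1: C(7,1)·0.571429^1·0.428571^6 = 0.0247856
  k=2: C(7,2)·0.571429^2·0.428571^5 = 0.0991424
  k=3: C(7,3)·0.571429^3·0.428571^4 = 0.2203164
1 − 0.3468999 = 0.6531001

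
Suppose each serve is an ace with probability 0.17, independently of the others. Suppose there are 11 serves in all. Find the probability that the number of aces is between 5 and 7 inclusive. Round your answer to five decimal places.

X ~ Binomial(11, 0.17); P(5 ≤ X ≤ 7) = Σ C(11,k) p^k (1−p)^(11−k) over k:
  k=5: C(11,5)·0.17^5·0.83^6 = 0.0214464
  k=6: C(11,6)·0.17^6·0.83^5 = 0.0043926
  k=7: C(11,7)·0.17^7·0.83^4 = 0.0006426
Total = 0.0264817

0.02648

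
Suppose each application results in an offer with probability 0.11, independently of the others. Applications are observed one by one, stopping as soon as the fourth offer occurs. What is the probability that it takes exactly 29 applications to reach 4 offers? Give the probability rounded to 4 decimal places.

Y = trial on which the fourth success occurs; negative binomial, r=4, p=0.11.
P(Y=29) = C(28,3) · p^4 · (1−p)^25
= 3276 · 0.00014641 · 0.054294 = 0.026041

0.0260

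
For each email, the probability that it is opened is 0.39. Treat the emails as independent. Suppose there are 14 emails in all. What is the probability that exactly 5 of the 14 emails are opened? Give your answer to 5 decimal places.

0.21123

X ~ Binomial(n=14, p=0.39).
P(X=5) = C(14,5) · p^5 · (1−p)^9
= 2002 · 0.0090224 · 0.011694 = 0.2112300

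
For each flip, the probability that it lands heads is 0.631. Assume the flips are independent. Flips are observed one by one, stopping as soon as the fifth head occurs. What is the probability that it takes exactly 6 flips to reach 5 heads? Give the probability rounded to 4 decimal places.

0.1846

Y = trial on which the fifth success occurs; negative binomial, r=5, p=0.631.
P(Y=6) = C(5,4) · p^5 · (1−p)^1
= 5 · 0.10003 · 0.369 = 0.184562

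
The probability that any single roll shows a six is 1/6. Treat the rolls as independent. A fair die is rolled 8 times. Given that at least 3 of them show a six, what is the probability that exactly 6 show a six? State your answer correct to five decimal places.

0.00309

X ~ Binomial(8, 0.166667). Want P(X=6 | X≥3) = P(X=6) / P(X≥3).
P(X=6) = C(8,6)·0.166667^6·0.833333^2 = 0.0004168
P(X≥3) = 1 − 0.2325680 − 0.3721089 − 0.2604762 = 0.1348469
Ratio = 0.0004168 / 0.1348469 = 0.0030906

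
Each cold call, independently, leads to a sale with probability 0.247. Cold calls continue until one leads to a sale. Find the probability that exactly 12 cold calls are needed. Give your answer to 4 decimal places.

Geometric (trials to first success), p = 0.247.
P(Y = 12) = (1−p)^11 · p = 0.044131 · 0.247 = 0.010900

0.0109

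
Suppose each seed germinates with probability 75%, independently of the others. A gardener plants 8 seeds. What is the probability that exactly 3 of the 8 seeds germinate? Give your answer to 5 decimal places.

0.02307

X ~ Binomial(n=8, p=0.75).
P(X=3) = C(8,3) · p^3 · (1−p)^5
= 56 · 0.42188 · 0.00097656 = 0.0230713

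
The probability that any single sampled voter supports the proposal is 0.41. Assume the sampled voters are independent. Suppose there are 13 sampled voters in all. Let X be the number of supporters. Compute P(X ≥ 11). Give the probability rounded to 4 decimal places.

0.0017

X ~ Binomial(13, 0.41); P(X ≥ 11) = Σ C(13,k) p^k (1−p)^(13−k) over k:
  k=11: C(13,11)·0.41^11·0.59^2 = 0.001494
  k=12: C(13,12)·0.41^12·0.59^1 = 0.000173
  k=13: C(13,13)·0.41^13·0.59^0 = 0.000009
Total = 0.001677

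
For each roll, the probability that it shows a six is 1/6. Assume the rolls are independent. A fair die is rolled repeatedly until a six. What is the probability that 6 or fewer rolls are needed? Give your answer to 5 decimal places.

0.66510

Y = number of rolls to the first success; geometric, p = 0.166667.
P(Y ≤ 6) = 1 − (1−p)^6 = 1 − 0.3348980 = 0.6651020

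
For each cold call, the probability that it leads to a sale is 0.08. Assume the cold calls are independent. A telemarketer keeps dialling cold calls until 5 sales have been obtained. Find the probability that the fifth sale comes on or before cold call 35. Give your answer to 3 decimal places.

0.144

Finishing within 35 cold calls ⇔ at least 5 successes in the first 35. With X ~ Binomial(35, 0.08), P(Y ≤ 35) = 1 − P(X ≤ 4).
  k=0: C(35,0)·0.08^0·0.92^35 = 0.05402
  k=1: C(35,1)·0.08^1·0.92^34 = 0.16442
  k=2: C(35,2)·0.08^2·0.92^33 = 0.24305
  k=3: C(35,3)·0.08^3·0.92^32 = 0.23248
  k=4: C(35,4)·0.08^4·0.92^31 = 0.16173
1 − 0.85570 = 0.14430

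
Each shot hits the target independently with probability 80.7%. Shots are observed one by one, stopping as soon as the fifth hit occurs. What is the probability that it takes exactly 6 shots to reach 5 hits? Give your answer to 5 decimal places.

0.33029

Y = trial on which the fifth success occurs; negative binomial, r=5, p=0.807.
P(Y=6) = C(5,4) · p^5 · (1−p)^1
= 5 · 0.34227 · 0.193 = 0.3302897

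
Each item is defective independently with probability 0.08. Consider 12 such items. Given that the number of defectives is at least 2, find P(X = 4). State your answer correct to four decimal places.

0.0418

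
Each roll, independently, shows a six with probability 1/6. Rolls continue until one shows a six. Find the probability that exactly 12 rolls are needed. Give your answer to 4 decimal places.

0.0224

Geometric (trials to first success), p = 0.166667.
P(Y = 12) = (1−p)^11 · p = 0.13459 · 0.166667 = 0.022431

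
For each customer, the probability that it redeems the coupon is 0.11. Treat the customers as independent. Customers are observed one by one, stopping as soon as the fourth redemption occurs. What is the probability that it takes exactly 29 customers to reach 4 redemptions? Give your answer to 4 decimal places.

0.0260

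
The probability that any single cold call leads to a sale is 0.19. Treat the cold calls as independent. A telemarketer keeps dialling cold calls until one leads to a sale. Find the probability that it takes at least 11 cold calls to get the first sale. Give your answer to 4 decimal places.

0.1216

Y = number of cold calls to the first success; geometric, p = 0.19.
P(Y > 10) = P(first 10 all fail) = (1−p)^10 = 0.121577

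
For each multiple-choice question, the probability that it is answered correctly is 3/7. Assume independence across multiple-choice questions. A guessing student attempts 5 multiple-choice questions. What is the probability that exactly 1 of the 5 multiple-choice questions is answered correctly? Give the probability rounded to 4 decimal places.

0.2285

X ~ Binomial(n=5, p=0.428571).
P(X=1) = C(5,1) · p^1 · (1−p)^4
= 5 · 0.42857 · 0.10662 = 0.228476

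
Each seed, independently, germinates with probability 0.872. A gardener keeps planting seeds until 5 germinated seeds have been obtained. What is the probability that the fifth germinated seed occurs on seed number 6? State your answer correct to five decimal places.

Y = trial on which the fifth success occurs; negative binomial, r=5, p=0.872.
P(Y=6) = C(5,4) · p^5 · (1−p)^1
= 5 · 0.50418 · 0.128 = 0.3226728

0.32267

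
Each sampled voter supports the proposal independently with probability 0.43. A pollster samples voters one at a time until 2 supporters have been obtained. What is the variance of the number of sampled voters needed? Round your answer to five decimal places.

Y = total sampled voters until the second success; negative binomial with r=2, p=0.43.
Var(Y) = r(1−p)/p² = 2·0.57 / 0.43² = 6.1654949

6.16549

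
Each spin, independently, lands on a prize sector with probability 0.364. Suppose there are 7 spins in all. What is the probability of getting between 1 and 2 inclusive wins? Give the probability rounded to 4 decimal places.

0.4582

X ~ Binomial(7, 0.364); P(1 ≤ X ≤ 2) = Σ C(7,k) p^k (1−p)^(7−k) over k:
  k=1: C(7,1)·0.364^1·0.636^6 = 0.168633
  k=2: C(7,2)·0.364^2·0.636^5 = 0.289539
Total = 0.458172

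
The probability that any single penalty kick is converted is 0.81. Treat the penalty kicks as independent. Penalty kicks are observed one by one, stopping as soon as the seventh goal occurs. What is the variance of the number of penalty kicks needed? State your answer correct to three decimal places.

2.027

Y = total penalty kicks until the seventh success; negative binomial with r=7, p=0.81.
Var(Y) = r(1−p)/p² = 7·0.19 / 0.81² = 2.02713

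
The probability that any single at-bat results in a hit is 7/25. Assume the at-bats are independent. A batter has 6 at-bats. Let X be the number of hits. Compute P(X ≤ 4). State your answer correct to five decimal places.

0.99208

X ~ Binomial(6, 0.28); P(X ≤ 4) = Σ C(6,k) p^k (1−p)^(6−k) over k:
  k=0: C(6,0)·0.28^0·0.72^6 = 0.1393141
  k=1: C(6,1)·0.28^1·0.72^5 = 0.3250662
  k=2: C(6,2)·0.28^2·0.72^4 = 0.3160365
  k=3: C(6,3)·0.28^3·0.72^3 = 0.1638708
  k=4: C(6,4)·0.28^4·0.72^2 = 0.0477957
Total = 0.9920832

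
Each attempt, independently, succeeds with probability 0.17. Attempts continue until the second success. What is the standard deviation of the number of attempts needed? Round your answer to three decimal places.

Y = total attempts until the second success; negative binomial with r=2, p=0.17.
SD(Y) = √[r(1−p)/p²] = √(57.43945) = 7.57888

7.579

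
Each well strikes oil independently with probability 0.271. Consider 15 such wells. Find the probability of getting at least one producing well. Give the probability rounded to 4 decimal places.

P(at least one) = 1 − P(none) = 1 − (1 − 0.271)^15
= 1 − 0.008728 = 0.991272

0.9913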